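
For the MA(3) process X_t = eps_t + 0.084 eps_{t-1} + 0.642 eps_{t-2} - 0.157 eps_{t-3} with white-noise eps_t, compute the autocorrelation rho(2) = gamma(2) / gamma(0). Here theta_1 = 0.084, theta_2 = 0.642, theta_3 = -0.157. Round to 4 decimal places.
\rho(2) = 0.4355

For an MA(q) process with theta_0 = 1, the autocovariance is
  gamma(k) = sigma^2 * sum_{i=0..q-k} theta_i * theta_{i+k},
and rho(k) = gamma(k) / gamma(0). Sigma^2 cancels.
  numerator   = (1)*(0.642) + (0.084)*(-0.157) = 0.628812.
  denominator = (1)^2 + (0.084)^2 + (0.642)^2 + (-0.157)^2 = 1.443869.
  rho(2) = 0.628812 / 1.443869 = 0.4355.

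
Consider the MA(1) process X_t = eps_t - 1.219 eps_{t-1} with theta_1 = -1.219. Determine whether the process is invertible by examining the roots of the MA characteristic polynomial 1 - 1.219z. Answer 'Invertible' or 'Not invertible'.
\text{Not invertible}

The MA(q) characteristic polynomial is P(z) = 1 - 1.219z.
Invertibility requires all roots to lie outside the unit circle, i.e. |z| > 1 for every root.
This is linear in z: 1 + (-1.219) z = 0  =>  z = -1/(-1.219) = 0.820345,  |z| = 0.820345.
Moduli of all roots: 0.8203.
All moduli strictly greater than 1? No.
Verdict: Not invertible.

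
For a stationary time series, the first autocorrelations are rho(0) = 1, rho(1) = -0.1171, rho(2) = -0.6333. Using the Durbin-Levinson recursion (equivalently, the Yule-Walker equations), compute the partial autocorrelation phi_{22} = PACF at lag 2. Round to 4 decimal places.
\phi_{22} = -0.6560

The PACF at lag k is phi_{kk}, the last component of the solution
to the Yule-Walker system G_k phi = r_k where
  (G_k)_{ij} = rho(|i - j|), (r_k)_i = rho(i), i,j = 1..k.
Equivalently, Durbin-Levinson gives phi_{kk} iteratively:
  phi_{11} = rho(1)
  phi_{kk} = [rho(k) - sum_{j=1..k-1} phi_{k-1,j} rho(k-j)]
            / [1 - sum_{j=1..k-1} phi_{k-1,j} rho(j)],
  phi_{k,j} = phi_{k-1,j} - phi_{kk} phi_{k-1,k-j},  j = 1..k-1.
Step k = 1:
  phi_11 = rho(1) = -0.1171.
Step k = 2:
  phi_22 = [rho(2) - phi_11 rho(1)] / [1 - phi_11 rho(1)] = [-0.6333 - (-0.1171)(-0.1171)] / [1 - (-0.1171)(-0.1171)]
         = -0.64701241 / 0.98628759 = -0.656.
Therefore phi_{22} = -0.6560.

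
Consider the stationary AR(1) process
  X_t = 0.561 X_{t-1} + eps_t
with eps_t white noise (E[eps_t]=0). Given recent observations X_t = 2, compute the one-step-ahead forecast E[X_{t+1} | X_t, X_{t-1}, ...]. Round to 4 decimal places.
E[X_{t+1} \mid \mathcal F_t] = 1.1220

For an AR(p) model X_t = c + sum_i phi_i X_{t-i} + eps_t, the
one-step-ahead conditional mean is
  E[X_{t+1} | X_t, ...] = c + sum_i phi_i X_{t+1-i}.
Substitute known values:
  E[X_{t+1} | ...] = (0.561) * (2)
                   = 1.1220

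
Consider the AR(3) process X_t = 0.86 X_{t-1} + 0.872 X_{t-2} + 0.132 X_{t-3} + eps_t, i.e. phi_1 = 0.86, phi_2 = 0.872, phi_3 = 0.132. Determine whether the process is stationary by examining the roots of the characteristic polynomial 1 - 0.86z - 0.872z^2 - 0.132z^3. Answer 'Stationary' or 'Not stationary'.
\text{Not stationary}

The AR(p) characteristic polynomial is P(z) = 1 - 0.86z - 0.872z^2 - 0.132z^3.
Stationarity requires all roots to lie outside the unit circle, i.e. |z| > 1 for every root.
Degree 3: look for a simple real root z0 first, then factor out (1 - z/z0) and solve the remaining quadratic.
Testing z0 = -5: P(-5) = 1 + (-0.86)(-5) + (-0.872)(-5)^2 + (-0.132)(-5)^3
  = 1 + (4.3) + (-21.8) + (16.5) = 0.  So z_0 = -5 is a root, |z_0| = 5.
Divide out the factor (1 + 0.2 z) = (1 - z/z0) (since 1/z0 = -0.2):
  P(z) = (1 + 0.2 z)(1 + (-1.06) z + (-0.66) z^2)
  [check: z-coef -1.06 - (-0.2) = -0.86; z^2-coef -0.66 - (-0.2)(-1.06) = -0.872; z^3-coef -(-0.2)(-0.66) = -0.132.]
Remaining roots from the quadratic factor 1 + (-1.06) z + (-0.66) z^2:
  Set 1 + (-1.06) z + (-0.66) z^2 = 0, i.e. a z^2 + b z + c = 0 with a = -0.66, b = -1.06, c = 1.
  Discriminant D = b^2 - 4ac = (-1.06)^2 - 4*(-0.66)*1 = 1.1236 - (-2.64) = 3.7636.
  D >= 0, so the roots are real: z = (-b +/- sqrt(D)) / (2a) = (1.06 +/- 1.94) / (-1.32).
    z_1 = (1.06 + 1.94) / (-1.32) = -2.2727,   |z_1| = 2.2727.
    z_2 = (1.06 - 1.94) / (-1.32) = 0.6667,   |z_2| = 0.6667.
Moduli of all roots: 5.0000, 2.2727, 0.6667.
All moduli strictly greater than 1? No.
Verdict: Not stationary.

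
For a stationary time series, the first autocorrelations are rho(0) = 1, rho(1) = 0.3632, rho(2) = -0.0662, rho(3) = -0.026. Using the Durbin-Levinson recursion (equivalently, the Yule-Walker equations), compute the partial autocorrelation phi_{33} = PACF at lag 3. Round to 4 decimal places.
\phi_{33} = 0.1050

The PACF at lag k is phi_{kk}, the last component of the solution
to the Yule-Walker system G_k phi = r_k where
  (G_k)_{ij} = rho(|i - j|), (r_k)_i = rho(i), i,j = 1..k.
Equivalently, Durbin-Levinson gives phi_{kk} iteratively:
  phi_{11} = rho(1)
  phi_{kk} = [rho(k) - sum_{j=1..k-1} phi_{k-1,j} rho(k-j)]
            / [1 - sum_{j=1..k-1} phi_{k-1,j} rho(j)],
  phi_{k,j} = phi_{k-1,j} - phi_{kk} phi_{k-1,k-j},  j = 1..k-1.
Step k = 1:
  phi_11 = rho(1) = 0.3632.
Step k = 2:
  phi_22 = [rho(2) - phi_11 rho(1)] / [1 - phi_11 rho(1)] = [-0.0662 - (0.3632)(0.3632)] / [1 - (0.3632)(0.3632)]
         = -0.19811424 / 0.86808576 = -0.22822.
  Update: phi_21 = phi_11 - phi_22 phi_11 = 0.3632 - (-0.22822)(0.3632) = 0.446089.
Step k = 3:
  phi_33 = [rho(3) - phi_21 rho(2) - phi_22 rho(1)] / [1 - phi_21 rho(1) - phi_22 rho(2)]
    numerator   = -0.026 - (0.446089)(-0.0662) - (-0.22822)(0.3632) = 0.0864205
    denominator = 1 - (0.446089)(0.3632) - (-0.22822)(-0.0662) = 0.82287219
  phi_33 = 0.0864205 / 0.82287219 = 0.105.
Therefore phi_{33} = 0.1050.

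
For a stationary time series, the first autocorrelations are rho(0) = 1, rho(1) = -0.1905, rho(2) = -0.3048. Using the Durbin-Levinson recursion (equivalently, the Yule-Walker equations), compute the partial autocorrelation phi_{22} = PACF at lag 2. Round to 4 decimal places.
\phi_{22} = -0.3539

The PACF at lag k is phi_{kk}, the last component of the solution
to the Yule-Walker system G_k phi = r_k where
  (G_k)_{ij} = rho(|i - j|), (r_k)_i = rho(i), i,j = 1..k.
Equivalently, Durbin-Levinson gives phi_{kk} iteratively:
  phi_{11} = rho(1)
  phi_{kk} = [rho(k) - sum_{j=1..k-1} phi_{k-1,j} rho(k-j)]
            / [1 - sum_{j=1..k-1} phi_{k-1,j} rho(j)],
  phi_{k,j} = phi_{k-1,j} - phi_{kk} phi_{k-1,k-j},  j = 1..k-1.
Step k = 1:
  phi_11 = rho(1) = -0.1905.
Step k = 2:
  phi_22 = [rho(2) - phi_11 rho(1)] / [1 - phi_11 rho(1)] = [-0.3048 - (-0.1905)(-0.1905)] / [1 - (-0.1905)(-0.1905)]
         = -0.34109025 / 0.96370975 = -0.3539.
Therefore phi_{22} = -0.3539.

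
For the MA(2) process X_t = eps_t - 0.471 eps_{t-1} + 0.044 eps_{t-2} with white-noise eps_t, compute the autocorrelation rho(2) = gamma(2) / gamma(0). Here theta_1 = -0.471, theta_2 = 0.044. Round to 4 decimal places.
\rho(2) = 0.0360

For an MA(q) process with theta_0 = 1, the autocovariance is
  gamma(k) = sigma^2 * sum_{i=0..q-k} theta_i * theta_{i+k},
and rho(k) = gamma(k) / gamma(0). Sigma^2 cancels.
  numerator   = (1)*(0.044) = 0.044.
  denominator = (1)^2 + (-0.471)^2 + (0.044)^2 = 1.223777.
  rho(2) = 0.044 / 1.223777 = 0.0360.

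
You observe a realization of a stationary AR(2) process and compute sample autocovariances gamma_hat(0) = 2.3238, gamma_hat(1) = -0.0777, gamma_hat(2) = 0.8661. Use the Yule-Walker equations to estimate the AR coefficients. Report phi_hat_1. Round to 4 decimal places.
\hat\phi_{1} = -0.0210

The Yule-Walker equations for an AR(p) process read, in matrix form,
  Gamma_p phi = r_p,   with   (Gamma_p)_{ij} = gamma(|i - j|),
                       (r_p)_i = gamma(i),   i,j = 1..p.
Substitute the sample gammas (Toeplitz matrix and right-hand side of size 2):
  Gamma_p = [[2.3238, -0.0777], [-0.0777, 2.3238]]
  r_p     = [-0.0777, 0.8661]
Written out:
  2.3238 phi_1 - 0.0777 phi_2 = -0.0777
  -0.0777 phi_1 + 2.3238 phi_2 = 0.8661
Solve by Cramer's rule:
  det = gamma(0)^2 - gamma(1)^2 = (2.3238)^2 - (-0.0777)^2 = 5.40004644 - 0.00603729 = 5.39400915
  phi_hat_1 = [gamma(1) gamma(0) - gamma(1) gamma(2)] / det = [(-0.0777)(2.3238) - (-0.0777)(0.8661)] / 5.39400915 = -0.11326329 / 5.39400915 = -0.021
  phi_hat_2 = [gamma(0) gamma(2) - gamma(1)^2] / det = [(2.3238)(0.8661) - (-0.0777)^2] / 5.39400915 = 2.00660589 / 5.39400915 = 0.372
So phi_hat = [-0.0210, 0.3720].
Therefore phi_hat_1 = -0.0210.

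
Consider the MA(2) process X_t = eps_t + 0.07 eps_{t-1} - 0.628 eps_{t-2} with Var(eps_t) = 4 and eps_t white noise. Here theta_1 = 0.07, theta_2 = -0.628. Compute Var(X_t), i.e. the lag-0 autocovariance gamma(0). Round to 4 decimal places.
\gamma(0) = 5.5971

For an MA(q) process X_t = eps_t + sum_i theta_i eps_{t-i} with
Var(eps_t) = sigma^2, the variance is
  gamma(0) = sigma^2 * (1 + sum_i theta_i^2).
  sum_i theta_i^2 = (0.07)^2 + (-0.628)^2 = 0.0049 + 0.394384 = 0.399284.
  gamma(0) = 4 * (1 + 0.399284) = 4 * 1.399284 = 5.597136, which rounds to 5.5971.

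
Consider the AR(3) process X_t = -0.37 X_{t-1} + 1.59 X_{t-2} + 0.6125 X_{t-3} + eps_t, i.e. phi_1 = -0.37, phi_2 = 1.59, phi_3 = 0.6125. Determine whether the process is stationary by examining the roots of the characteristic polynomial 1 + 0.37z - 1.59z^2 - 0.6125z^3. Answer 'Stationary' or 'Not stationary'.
\text{Not stationary}

The AR(p) characteristic polynomial is P(z) = 1 + 0.37z - 1.59z^2 - 0.6125z^3.
Stationarity requires all roots to lie outside the unit circle, i.e. |z| > 1 for every root.
Degree 3: look for a simple real root z0 first, then factor out (1 - z/z0) and solve the remaining quadratic.
Testing z0 = -0.8: P(-0.8) = 1 + (0.37)(-0.8) + (-1.59)(-0.8)^2 + (-0.6125)(-0.8)^3
  = 1 + (-0.296) + (-1.0176) + (0.3136) = 0.  So z_0 = -0.8 is a root, |z_0| = 0.8.
Divide out the factor (1 + 1.25 z) = (1 - z/z0) (since 1/z0 = -1.25):
  P(z) = (1 + 1.25 z)(1 + (-0.88) z + (-0.49) z^2)
  [check: z-coef -0.88 - (-1.25) = 0.37; z^2-coef -0.49 - (-1.25)(-0.88) = -1.59; z^3-coef -(-1.25)(-0.49) = -0.6125.]
Remaining roots from the quadratic factor 1 + (-0.88) z + (-0.49) z^2:
  Set 1 + (-0.88) z + (-0.49) z^2 = 0, i.e. a z^2 + b z + c = 0 with a = -0.49, b = -0.88, c = 1.
  Discriminant D = b^2 - 4ac = (-0.88)^2 - 4*(-0.49)*1 = 0.7744 - (-1.96) = 2.7344.
  D >= 0, so the roots are real: z = (-b +/- sqrt(D)) / (2a) = (0.88 +/- 1.653602) / (-0.98).
    z_1 = (0.88 + 1.653602) / (-0.98) = -2.5853,   |z_1| = 2.5853.
    z_2 = (0.88 - 1.653602) / (-0.98) = 0.7894,   |z_2| = 0.7894.
Moduli of all roots: 0.8000, 2.5853, 0.7894.
All moduli strictly greater than 1? No.
Verdict: Not stationary.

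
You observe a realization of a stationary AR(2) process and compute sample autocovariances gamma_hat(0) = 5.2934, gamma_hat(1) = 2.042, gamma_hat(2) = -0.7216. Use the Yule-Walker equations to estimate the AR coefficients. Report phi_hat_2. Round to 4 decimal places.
\hat\phi_{2} = -0.3350

The Yule-Walker equations for an AR(p) process read, in matrix form,
  Gamma_p phi = r_p,   with   (Gamma_p)_{ij} = gamma(|i - j|),
                       (r_p)_i = gamma(i),   i,j = 1..p.
Substitute the sample gammas (Toeplitz matrix and right-hand side of size 2):
  Gamma_p = [[5.2934, 2.042], [2.042, 5.2934]]
  r_p     = [2.042, -0.7216]
Written out:
  5.2934 phi_1 + 2.042 phi_2 = 2.042
  2.042 phi_1 + 5.2934 phi_2 = -0.7216
Solve by Cramer's rule:
  det = gamma(0)^2 - gamma(1)^2 = (5.2934)^2 - (2.042)^2 = 28.02008356 - 4.169764 = 23.85031956
  phi_hat_1 = [gamma(1) gamma(0) - gamma(1) gamma(2)] / det = [(2.042)(5.2934) - (2.042)(-0.7216)] / 23.85031956 = 12.28263 / 23.85031956 = 0.515
  phi_hat_2 = [gamma(0) gamma(2) - gamma(1)^2] / det = [(5.2934)(-0.7216) - (2.042)^2] / 23.85031956 = -7.98948144 / 23.85031956 = -0.335
So phi_hat = [0.5150, -0.3350].
Therefore phi_hat_2 = -0.3350.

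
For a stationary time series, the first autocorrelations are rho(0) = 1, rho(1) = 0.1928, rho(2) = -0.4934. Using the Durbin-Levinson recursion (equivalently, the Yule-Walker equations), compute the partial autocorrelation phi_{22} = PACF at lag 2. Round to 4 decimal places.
\phi_{22} = -0.5511

The PACF at lag k is phi_{kk}, the last component of the solution
to the Yule-Walker system G_k phi = r_k where
  (G_k)_{ij} = rho(|i - j|), (r_k)_i = rho(i), i,j = 1..k.
Equivalently, Durbin-Levinson gives phi_{kk} iteratively:
  phi_{11} = rho(1)
  phi_{kk} = [rho(k) - sum_{j=1..k-1} phi_{k-1,j} rho(k-j)]
            / [1 - sum_{j=1..k-1} phi_{k-1,j} rho(j)],
  phi_{k,j} = phi_{k-1,j} - phi_{kk} phi_{k-1,k-j},  j = 1..k-1.
Step k = 1:
  phi_11 = rho(1) = 0.1928.
Step k = 2:
  phi_22 = [rho(2) - phi_11 rho(1)] / [1 - phi_11 rho(1)] = [-0.4934 - (0.1928)(0.1928)] / [1 - (0.1928)(0.1928)]
         = -0.53057184 / 0.96282816 = -0.5511.
Therefore phi_{22} = -0.5511.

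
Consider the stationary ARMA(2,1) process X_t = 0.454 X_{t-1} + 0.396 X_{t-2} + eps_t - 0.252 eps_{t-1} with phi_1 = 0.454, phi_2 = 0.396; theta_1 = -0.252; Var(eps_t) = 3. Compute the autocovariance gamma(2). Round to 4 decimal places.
\gamma(2) = 3.5603

Multiply the model equation by X_{t-k} and take expectations. With theta_0 = psi_0 = 1 and psi_j the MA(infinity) weights, this gives
  gamma(k) - sum_i phi_i gamma(k-i) = c_k,
  c_k = sigma^2 * sum_{j=k..q} theta_j psi_{j-k}   (c_k = 0 for k > q),
using gamma(-m) = gamma(m).
psi-weights needed (psi_j = theta_j + sum_i phi_i psi_{j-i}):
  psi_1 = theta_1 + phi_1 = -0.252 + (0.454) = 0.202
Right-hand sides:
  c_0 = sigma^2 (1 + theta_1 psi_1) = 3 * (1 + (-0.252)(0.202)) = 3 * 0.949096 = 2.847288
  c_1 = sigma^2 theta_1 = 3 * (-0.252) = -0.756
  c_2 = 0
Equations for k = 0, 1, 2 (AR order 2, c_2 = 0):
  (E0) gamma(0) = phi_1 gamma(1) + phi_2 gamma(2) + c_0
  (E1) gamma(1) = phi_1 gamma(0) + phi_2 gamma(1) + c_1
  (E2) gamma(2) = phi_1 gamma(1) + phi_2 gamma(0)
From (E1): gamma(1) = A gamma(0) + B with
  A = phi_1 / (1 - phi_2) = 0.454 / 0.604 = 0.751656,   B = c_1 / (1 - phi_2) = -0.756 / 0.604 = -1.251656.
Insert (E2) into (E0): gamma(0) (1 - phi_2^2) = phi_1 (1 + phi_2) gamma(1) + c_0.
  phi_1 (1 + phi_2) = (0.454)(1.396) = 0.633784,   1 - phi_2^2 = 0.843184.
Replace gamma(1) by A gamma(0) + B and collect gamma(0):
  gamma(0) [0.843184 - (0.633784)(0.751656)] = (0.633784)(-1.251656) + 2.847288
  gamma(0) * 0.366797 = 2.054009
  gamma(0) = 2.054009 / 0.366797 = 5.599856.
  gamma(1) = A gamma(0) + B = (0.751656)(5.599856) + (-1.251656) = 2.957508.
  gamma(2) = phi_1 gamma(1) + phi_2 gamma(0) = (0.454)(2.957508) + (0.396)(5.599856) = 3.560252.
Therefore gamma(2) = 3.5603 (to 4 decimal places).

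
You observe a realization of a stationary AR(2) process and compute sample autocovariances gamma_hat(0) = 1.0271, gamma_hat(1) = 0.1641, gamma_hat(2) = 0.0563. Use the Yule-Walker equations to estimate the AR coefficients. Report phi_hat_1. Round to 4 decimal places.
\hat\phi_{1} = 0.1550

The Yule-Walker equations for an AR(p) process read, in matrix form,
  Gamma_p phi = r_p,   with   (Gamma_p)_{ij} = gamma(|i - j|),
                       (r_p)_i = gamma(i),   i,j = 1..p.
Substitute the sample gammas (Toeplitz matrix and right-hand side of size 2):
  Gamma_p = [[1.0271, 0.1641], [0.1641, 1.0271]]
  r_p     = [0.1641, 0.0563]
Written out:
  1.0271 phi_1 + 0.1641 phi_2 = 0.1641
  0.1641 phi_1 + 1.0271 phi_2 = 0.0563
Solve by Cramer's rule:
  det = gamma(0)^2 - gamma(1)^2 = (1.0271)^2 - (0.1641)^2 = 1.05493441 - 0.02692881 = 1.0280056
  phi_hat_1 = [gamma(1) gamma(0) - gamma(1) gamma(2)] / det = [(0.1641)(1.0271) - (0.1641)(0.0563)] / 1.0280056 = 0.15930828 / 1.0280056 = 0.155
  phi_hat_2 = [gamma(0) gamma(2) - gamma(1)^2] / det = [(1.0271)(0.0563) - (0.1641)^2] / 1.0280056 = 0.03089692 / 1.0280056 = 0.0301
So phi_hat = [0.1550, 0.0301].
Therefore phi_hat_1 = 0.1550.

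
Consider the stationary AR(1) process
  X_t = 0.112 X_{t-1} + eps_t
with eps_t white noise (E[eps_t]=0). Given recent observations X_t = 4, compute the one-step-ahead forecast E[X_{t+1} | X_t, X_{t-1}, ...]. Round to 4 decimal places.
E[X_{t+1} \mid \mathcal F_t] = 0.4480

For an AR(p) model X_t = c + sum_i phi_i X_{t-i} + eps_t, the
one-step-ahead conditional mean is
  E[X_{t+1} | X_t, ...] = c + sum_i phi_i X_{t+1-i}.
Substitute known values:
  E[X_{t+1} | ...] = (0.112) * (4)
                   = 0.4480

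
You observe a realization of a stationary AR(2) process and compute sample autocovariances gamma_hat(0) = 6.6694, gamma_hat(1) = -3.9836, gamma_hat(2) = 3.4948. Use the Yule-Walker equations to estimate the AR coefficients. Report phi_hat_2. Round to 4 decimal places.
\hat\phi_{2} = 0.2600

The Yule-Walker equations for an AR(p) process read, in matrix form,
  Gamma_p phi = r_p,   with   (Gamma_p)_{ij} = gamma(|i - j|),
                       (r_p)_i = gamma(i),   i,j = 1..p.
Substitute the sample gammas (Toeplitz matrix and right-hand side of size 2):
  Gamma_p = [[6.6694, -3.9836], [-3.9836, 6.6694]]
  r_p     = [-3.9836, 3.4948]
Written out:
  6.6694 phi_1 - 3.9836 phi_2 = -3.9836
  -3.9836 phi_1 + 6.6694 phi_2 = 3.4948
Solve by Cramer's rule:
  det = gamma(0)^2 - gamma(1)^2 = (6.6694)^2 - (-3.9836)^2 = 44.48089636 - 15.86906896 = 28.6118274
  phi_hat_1 = [gamma(1) gamma(0) - gamma(1) gamma(2)] / det = [(-3.9836)(6.6694) - (-3.9836)(3.4948)] / 28.6118274 = -12.64633656 / 28.6118274 = -0.442
  phi_hat_2 = [gamma(0) gamma(2) - gamma(1)^2] / det = [(6.6694)(3.4948) - (-3.9836)^2] / 28.6118274 = 7.43915016 / 28.6118274 = 0.26
So phi_hat = [-0.4420, 0.2600].
Therefore phi_hat_2 = 0.2600.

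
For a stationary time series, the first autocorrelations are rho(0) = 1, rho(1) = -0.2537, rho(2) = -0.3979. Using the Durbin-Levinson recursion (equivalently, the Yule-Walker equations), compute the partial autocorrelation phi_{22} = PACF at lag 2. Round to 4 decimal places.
\phi_{22} = -0.4941

The PACF at lag k is phi_{kk}, the last component of the solution
to the Yule-Walker system G_k phi = r_k where
  (G_k)_{ij} = rho(|i - j|), (r_k)_i = rho(i), i,j = 1..k.
Equivalently, Durbin-Levinson gives phi_{kk} iteratively:
  phi_{11} = rho(1)
  phi_{kk} = [rho(k) - sum_{j=1..k-1} phi_{k-1,j} rho(k-j)]
            / [1 - sum_{j=1..k-1} phi_{k-1,j} rho(j)],
  phi_{k,j} = phi_{k-1,j} - phi_{kk} phi_{k-1,k-j},  j = 1..k-1.
Step k = 1:
  phi_11 = rho(1) = -0.2537.
Step k = 2:
  phi_22 = [rho(2) - phi_11 rho(1)] / [1 - phi_11 rho(1)] = [-0.3979 - (-0.2537)(-0.2537)] / [1 - (-0.2537)(-0.2537)]
         = -0.46226369 / 0.93563631 = -0.4941.
Therefore phi_{22} = -0.4941.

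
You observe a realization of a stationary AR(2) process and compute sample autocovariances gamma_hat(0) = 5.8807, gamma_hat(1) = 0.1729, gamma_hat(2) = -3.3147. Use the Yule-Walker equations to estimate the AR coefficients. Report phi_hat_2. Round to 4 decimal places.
\hat\phi_{2} = -0.5650

The Yule-Walker equations for an AR(p) process read, in matrix form,
  Gamma_p phi = r_p,   with   (Gamma_p)_{ij} = gamma(|i - j|),
                       (r_p)_i = gamma(i),   i,j = 1..p.
Substitute the sample gammas (Toeplitz matrix and right-hand side of size 2):
  Gamma_p = [[5.8807, 0.1729], [0.1729, 5.8807]]
  r_p     = [0.1729, -3.3147]
Written out:
  5.8807 phi_1 + 0.1729 phi_2 = 0.1729
  0.1729 phi_1 + 5.8807 phi_2 = -3.3147
Solve by Cramer's rule:
  det = gamma(0)^2 - gamma(1)^2 = (5.8807)^2 - (0.1729)^2 = 34.58263249 - 0.02989441 = 34.55273808
  phi_hat_1 = [gamma(1) gamma(0) - gamma(1) gamma(2)] / det = [(0.1729)(5.8807) - (0.1729)(-3.3147)] / 34.55273808 = 1.58988466 / 34.55273808 = 0.046
  phi_hat_2 = [gamma(0) gamma(2) - gamma(1)^2] / det = [(5.8807)(-3.3147) - (0.1729)^2] / 34.55273808 = -19.5226507 / 34.55273808 = -0.565
So phi_hat = [0.0460, -0.5650].
Therefore phi_hat_2 = -0.5650.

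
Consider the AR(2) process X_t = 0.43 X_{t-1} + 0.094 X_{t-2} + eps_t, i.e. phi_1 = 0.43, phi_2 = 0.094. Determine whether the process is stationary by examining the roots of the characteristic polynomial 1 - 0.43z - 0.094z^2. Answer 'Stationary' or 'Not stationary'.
\text{Stationary}

The AR(p) characteristic polynomial is P(z) = 1 - 0.43z - 0.094z^2.
Stationarity requires all roots to lie outside the unit circle, i.e. |z| > 1 for every root.
Set 1 + (-0.43) z + (-0.094) z^2 = 0, i.e. a z^2 + b z + c = 0 with a = -0.094, b = -0.43, c = 1.
Discriminant D = b^2 - 4ac = (-0.43)^2 - 4*(-0.094)*1 = 0.1849 - (-0.376) = 0.5609.
D >= 0, so the roots are real: z = (-b +/- sqrt(D)) / (2a) = (0.43 +/- 0.748933) / (-0.188).
  z_1 = (0.43 + 0.748933) / (-0.188) = -6.2709,   |z_1| = 6.2709.
  z_2 = (0.43 - 0.748933) / (-0.188) = 1.6964,   |z_2| = 1.6964.
Moduli of all roots: 6.2709, 1.6964.
All moduli strictly greater than 1? Yes.
Verdict: Stationary.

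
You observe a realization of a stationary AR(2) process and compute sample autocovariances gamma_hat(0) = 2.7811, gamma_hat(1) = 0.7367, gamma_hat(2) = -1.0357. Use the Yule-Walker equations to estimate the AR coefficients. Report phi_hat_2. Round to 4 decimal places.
\hat\phi_{2} = -0.4760

The Yule-Walker equations for an AR(p) process read, in matrix form,
  Gamma_p phi = r_p,   with   (Gamma_p)_{ij} = gamma(|i - j|),
                       (r_p)_i = gamma(i),   i,j = 1..p.
Substitute the sample gammas (Toeplitz matrix and right-hand side of size 2):
  Gamma_p = [[2.7811, 0.7367], [0.7367, 2.7811]]
  r_p     = [0.7367, -1.0357]
Written out:
  2.7811 phi_1 + 0.7367 phi_2 = 0.7367
  0.7367 phi_1 + 2.7811 phi_2 = -1.0357
Solve by Cramer's rule:
  det = gamma(0)^2 - gamma(1)^2 = (2.7811)^2 - (0.7367)^2 = 7.73451721 - 0.54272689 = 7.19179032
  phi_hat_1 = [gamma(1) gamma(0) - gamma(1) gamma(2)] / det = [(0.7367)(2.7811) - (0.7367)(-1.0357)] / 7.19179032 = 2.81183656 / 7.19179032 = 0.391
  phi_hat_2 = [gamma(0) gamma(2) - gamma(1)^2] / det = [(2.7811)(-1.0357) - (0.7367)^2] / 7.19179032 = -3.42311216 / 7.19179032 = -0.476
So phi_hat = [0.3910, -0.4760].
Therefore phi_hat_2 = -0.4760.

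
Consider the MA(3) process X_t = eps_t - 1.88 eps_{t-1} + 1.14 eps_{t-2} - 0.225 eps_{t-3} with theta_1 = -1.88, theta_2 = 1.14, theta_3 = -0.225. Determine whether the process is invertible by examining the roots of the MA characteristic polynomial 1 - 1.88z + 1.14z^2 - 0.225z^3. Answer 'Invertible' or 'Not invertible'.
\text{Invertible}

The MA(q) characteristic polynomial is P(z) = 1 - 1.88z + 1.14z^2 - 0.225z^3.
Invertibility requires all roots to lie outside the unit circle, i.e. |z| > 1 for every root.
Degree 3: look for a simple real root z0 first, then factor out (1 - z/z0) and solve the remaining quadratic.
Testing z0 = 2: P(2) = 1 + (-1.88)(2) + (1.14)(2)^2 + (-0.225)(2)^3
  = 1 + (-3.76) + (4.56) + (-1.8) = 0.  So z_0 = 2 is a root, |z_0| = 2.
Divide out the factor (1 - 0.5 z) = (1 - z/z0) (since 1/z0 = 0.5):
  P(z) = (1 - 0.5 z)(1 + (-1.38) z + (0.45) z^2)
  [check: z-coef -1.38 - (0.5) = -1.88; z^2-coef 0.45 - (0.5)(-1.38) = 1.14; z^3-coef -(0.5)(0.45) = -0.225.]
Remaining roots from the quadratic factor 1 + (-1.38) z + (0.45) z^2:
  Set 1 + (-1.38) z + (0.45) z^2 = 0, i.e. a z^2 + b z + c = 0 with a = 0.45, b = -1.38, c = 1.
  Discriminant D = b^2 - 4ac = (-1.38)^2 - 4*(0.45)*1 = 1.9044 - (1.8) = 0.1044.
  D >= 0, so the roots are real: z = (-b +/- sqrt(D)) / (2a) = (1.38 +/- 0.32311) / (0.9).
    z_1 = (1.38 + 0.32311) / (0.9) = 1.8923,   |z_1| = 1.8923.
    z_2 = (1.38 - 0.32311) / (0.9) = 1.1743,   |z_2| = 1.1743.
Moduli of all roots: 2.0000, 1.8923, 1.1743.
All moduli strictly greater than 1? Yes.
Verdict: Invertible.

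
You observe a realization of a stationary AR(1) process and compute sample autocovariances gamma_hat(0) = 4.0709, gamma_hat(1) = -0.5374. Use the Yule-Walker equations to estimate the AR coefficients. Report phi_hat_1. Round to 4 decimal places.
\hat\phi_{1} = -0.1320

The Yule-Walker equations for an AR(p) process read, in matrix form,
  Gamma_p phi = r_p,   with   (Gamma_p)_{ij} = gamma(|i - j|),
                       (r_p)_i = gamma(i),   i,j = 1..p.
Substitute the sample gammas (Toeplitz matrix and right-hand side of size 1):
  Gamma_p = [[4.0709]]
  r_p     = [-0.5374]
With p = 1 this is the single equation gamma(0) phi_1 = gamma(1):
  phi_hat_1 = gamma(1) / gamma(0) = -0.5374 / 4.0709 = -0.1320.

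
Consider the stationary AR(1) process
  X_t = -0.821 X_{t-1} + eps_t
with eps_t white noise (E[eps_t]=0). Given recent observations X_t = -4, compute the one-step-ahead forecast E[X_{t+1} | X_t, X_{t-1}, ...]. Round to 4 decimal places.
E[X_{t+1} \mid \mathcal F_t] = 3.2840

For an AR(p) model X_t = c + sum_i phi_i X_{t-i} + eps_t, the
one-step-ahead conditional mean is
  E[X_{t+1} | X_t, ...] = c + sum_i phi_i X_{t+1-i}.
Substitute known values:
  E[X_{t+1} | ...] = (-0.821) * (-4)
                   = 3.2840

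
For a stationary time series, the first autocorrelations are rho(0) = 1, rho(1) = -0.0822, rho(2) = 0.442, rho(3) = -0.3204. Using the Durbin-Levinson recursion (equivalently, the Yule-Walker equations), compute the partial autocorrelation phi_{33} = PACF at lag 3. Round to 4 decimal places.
\phi_{33} = -0.3289

The PACF at lag k is phi_{kk}, the last component of the solution
to the Yule-Walker system G_k phi = r_k where
  (G_k)_{ij} = rho(|i - j|), (r_k)_i = rho(i), i,j = 1..k.
Equivalently, Durbin-Levinson gives phi_{kk} iteratively:
  phi_{11} = rho(1)
  phi_{kk} = [rho(k) - sum_{j=1..k-1} phi_{k-1,j} rho(k-j)]
            / [1 - sum_{j=1..k-1} phi_{k-1,j} rho(j)],
  phi_{k,j} = phi_{k-1,j} - phi_{kk} phi_{k-1,k-j},  j = 1..k-1.
Step k = 1:
  phi_11 = rho(1) = -0.0822.
Step k = 2:
  phi_22 = [rho(2) - phi_11 rho(1)] / [1 - phi_11 rho(1)] = [0.442 - (-0.0822)(-0.0822)] / [1 - (-0.0822)(-0.0822)]
         = 0.43524316 / 0.99324316 = 0.438204.
  Update: phi_21 = phi_11 - phi_22 phi_11 = -0.0822 - (0.438204)(-0.0822) = -0.04618.
Step k = 3:
  phi_33 = [rho(3) - phi_21 rho(2) - phi_22 rho(1)] / [1 - phi_21 rho(1) - phi_22 rho(2)]
    numerator   = -0.3204 - (-0.04618)(0.442) - (0.438204)(-0.0822) = -0.26396823
    denominator = 1 - (-0.04618)(-0.0822) - (0.438204)(0.442) = 0.80251785
  phi_33 = -0.26396823 / 0.80251785 = -0.3289.
Therefore phi_{33} = -0.3289.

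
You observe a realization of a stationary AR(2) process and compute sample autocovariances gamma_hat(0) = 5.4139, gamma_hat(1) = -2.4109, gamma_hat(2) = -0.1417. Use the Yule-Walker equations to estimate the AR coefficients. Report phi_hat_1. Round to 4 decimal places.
\hat\phi_{1} = -0.5700

The Yule-Walker equations for an AR(p) process read, in matrix form,
  Gamma_p phi = r_p,   with   (Gamma_p)_{ij} = gamma(|i - j|),
                       (r_p)_i = gamma(i),   i,j = 1..p.
Substitute the sample gammas (Toeplitz matrix and right-hand side of size 2):
  Gamma_p = [[5.4139, -2.4109], [-2.4109, 5.4139]]
  r_p     = [-2.4109, -0.1417]
Written out:
  5.4139 phi_1 - 2.4109 phi_2 = -2.4109
  -2.4109 phi_1 + 5.4139 phi_2 = -0.1417
Solve by Cramer's rule:
  det = gamma(0)^2 - gamma(1)^2 = (5.4139)^2 - (-2.4109)^2 = 29.31031321 - 5.81243881 = 23.4978744
  phi_hat_1 = [gamma(1) gamma(0) - gamma(1) gamma(2)] / det = [(-2.4109)(5.4139) - (-2.4109)(-0.1417)] / 23.4978744 = -13.39399604 / 23.4978744 = -0.57
  phi_hat_2 = [gamma(0) gamma(2) - gamma(1)^2] / det = [(5.4139)(-0.1417) - (-2.4109)^2] / 23.4978744 = -6.57958844 / 23.4978744 = -0.28
So phi_hat = [-0.5700, -0.2800].
Therefore phi_hat_1 = -0.5700.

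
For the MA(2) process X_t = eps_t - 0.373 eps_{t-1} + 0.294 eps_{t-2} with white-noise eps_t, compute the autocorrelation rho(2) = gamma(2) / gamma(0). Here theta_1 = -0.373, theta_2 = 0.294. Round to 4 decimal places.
\rho(2) = 0.2399

For an MA(q) process with theta_0 = 1, the autocovariance is
  gamma(k) = sigma^2 * sum_{i=0..q-k} theta_i * theta_{i+k},
and rho(k) = gamma(k) / gamma(0). Sigma^2 cancels.
  numerator   = (1)*(0.294) = 0.294.
  denominator = (1)^2 + (-0.373)^2 + (0.294)^2 = 1.225565.
  rho(2) = 0.294 / 1.225565 = 0.2399.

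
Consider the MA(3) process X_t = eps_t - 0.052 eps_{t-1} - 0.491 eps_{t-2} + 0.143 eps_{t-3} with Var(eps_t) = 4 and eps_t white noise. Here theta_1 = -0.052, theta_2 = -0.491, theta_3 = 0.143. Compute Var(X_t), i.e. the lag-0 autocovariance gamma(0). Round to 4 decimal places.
\gamma(0) = 5.0569

For an MA(q) process X_t = eps_t + sum_i theta_i eps_{t-i} with
Var(eps_t) = sigma^2, the variance is
  gamma(0) = sigma^2 * (1 + sum_i theta_i^2).
  sum_i theta_i^2 = (-0.052)^2 + (-0.491)^2 + (0.143)^2 = 0.002704 + 0.241081 + 0.020449 = 0.264234.
  gamma(0) = 4 * (1 + 0.264234) = 4 * 1.264234 = 5.056936, which rounds to 5.0569.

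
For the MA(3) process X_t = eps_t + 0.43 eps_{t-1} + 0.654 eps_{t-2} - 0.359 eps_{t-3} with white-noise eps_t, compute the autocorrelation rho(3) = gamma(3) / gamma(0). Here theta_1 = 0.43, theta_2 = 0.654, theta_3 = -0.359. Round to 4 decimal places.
\rho(3) = -0.2061

For an MA(q) process with theta_0 = 1, the autocovariance is
  gamma(k) = sigma^2 * sum_{i=0..q-k} theta_i * theta_{i+k},
and rho(k) = gamma(k) / gamma(0). Sigma^2 cancels.
  numerator   = (1)*(-0.359) = -0.359.
  denominator = (1)^2 + (0.43)^2 + (0.654)^2 + (-0.359)^2 = 1.741497.
  rho(3) = -0.359 / 1.741497 = -0.2061.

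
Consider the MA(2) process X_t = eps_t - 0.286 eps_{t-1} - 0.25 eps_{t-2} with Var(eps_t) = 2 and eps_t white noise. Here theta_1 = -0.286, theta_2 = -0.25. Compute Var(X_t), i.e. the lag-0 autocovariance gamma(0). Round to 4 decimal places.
\gamma(0) = 2.2886

For an MA(q) process X_t = eps_t + sum_i theta_i eps_{t-i} with
Var(eps_t) = sigma^2, the variance is
  gamma(0) = sigma^2 * (1 + sum_i theta_i^2).
  sum_i theta_i^2 = (-0.286)^2 + (-0.25)^2 = 0.081796 + 0.0625 = 0.144296.
  gamma(0) = 2 * (1 + 0.144296) = 2 * 1.144296 = 2.288592, which rounds to 2.2886.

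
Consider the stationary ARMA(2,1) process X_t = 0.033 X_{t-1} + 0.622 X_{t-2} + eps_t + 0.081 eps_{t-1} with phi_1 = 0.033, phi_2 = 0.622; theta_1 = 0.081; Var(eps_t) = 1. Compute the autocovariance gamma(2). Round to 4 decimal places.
\gamma(2) = 1.0554

Multiply the model equation by X_{t-k} and take expectations. With theta_0 = psi_0 = 1 and psi_j the MA(infinity) weights, this gives
  gamma(k) - sum_i phi_i gamma(k-i) = c_k,
  c_k = sigma^2 * sum_{j=k..q} theta_j psi_{j-k}   (c_k = 0 for k > q),
using gamma(-m) = gamma(m).
psi-weights needed (psi_j = theta_j + sum_i phi_i psi_{j-i}):
  psi_1 = theta_1 + phi_1 = 0.081 + (0.033) = 0.114
Right-hand sides:
  c_0 = sigma^2 (1 + theta_1 psi_1) = 1 * (1 + (0.081)(0.114)) = 1 * 1.009234 = 1.009234
  c_1 = sigma^2 theta_1 = 1 * (0.081) = 0.081
  c_2 = 0
Equations for k = 0, 1, 2 (AR order 2, c_2 = 0):
  (E0) gamma(0) = phi_1 gamma(1) + phi_2 gamma(2) + c_0
  (E1) gamma(1) = phi_1 gamma(0) + phi_2 gamma(1) + c_1
  (E2) gamma(2) = phi_1 gamma(1) + phi_2 gamma(0)
From (E1): gamma(1) = A gamma(0) + B with
  A = phi_1 / (1 - phi_2) = 0.033 / 0.378 = 0.087302,   B = c_1 / (1 - phi_2) = 0.081 / 0.378 = 0.214286.
Insert (E2) into (E0): gamma(0) (1 - phi_2^2) = phi_1 (1 + phi_2) gamma(1) + c_0.
  phi_1 (1 + phi_2) = (0.033)(1.622) = 0.053526,   1 - phi_2^2 = 0.613116.
Replace gamma(1) by A gamma(0) + B and collect gamma(0):
  gamma(0) [0.613116 - (0.053526)(0.087302)] = (0.053526)(0.214286) + 1.009234
  gamma(0) * 0.608443 = 1.020704
  gamma(0) = 1.020704 / 0.608443 = 1.677567.
  gamma(1) = A gamma(0) + B = (0.087302)(1.677567) + (0.214286) = 0.36074.
  gamma(2) = phi_1 gamma(1) + phi_2 gamma(0) = (0.033)(0.36074) + (0.622)(1.677567) = 1.055351.
Therefore gamma(2) = 1.0554 (to 4 decimal places).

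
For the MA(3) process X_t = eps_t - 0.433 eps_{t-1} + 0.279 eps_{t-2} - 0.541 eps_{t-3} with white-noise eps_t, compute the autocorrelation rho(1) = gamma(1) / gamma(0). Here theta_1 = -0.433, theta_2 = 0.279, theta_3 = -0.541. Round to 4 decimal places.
\rho(1) = -0.4523

For an MA(q) process with theta_0 = 1, the autocovariance is
  gamma(k) = sigma^2 * sum_{i=0..q-k} theta_i * theta_{i+k},
and rho(k) = gamma(k) / gamma(0). Sigma^2 cancels.
  numerator   = (1)*(-0.433) + (-0.433)*(0.279) + (0.279)*(-0.541) = -0.704746.
  denominator = (1)^2 + (-0.433)^2 + (0.279)^2 + (-0.541)^2 = 1.558011.
  rho(1) = -0.704746 / 1.558011 = -0.4523.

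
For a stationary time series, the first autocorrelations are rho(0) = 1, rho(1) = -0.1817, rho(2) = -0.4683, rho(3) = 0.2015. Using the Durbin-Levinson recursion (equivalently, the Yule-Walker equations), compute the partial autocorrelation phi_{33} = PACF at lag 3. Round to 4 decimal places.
\phi_{33} = -0.0310

The PACF at lag k is phi_{kk}, the last component of the solution
to the Yule-Walker system G_k phi = r_k where
  (G_k)_{ij} = rho(|i - j|), (r_k)_i = rho(i), i,j = 1..k.
Equivalently, Durbin-Levinson gives phi_{kk} iteratively:
  phi_{11} = rho(1)
  phi_{kk} = [rho(k) - sum_{j=1..k-1} phi_{k-1,j} rho(k-j)]
            / [1 - sum_{j=1..k-1} phi_{k-1,j} rho(j)],
  phi_{k,j} = phi_{k-1,j} - phi_{kk} phi_{k-1,k-j},  j = 1..k-1.
Step k = 1:
  phi_11 = rho(1) = -0.1817.
Step k = 2:
  phi_22 = [rho(2) - phi_11 rho(1)] / [1 - phi_11 rho(1)] = [-0.4683 - (-0.1817)(-0.1817)] / [1 - (-0.1817)(-0.1817)]
         = -0.50131489 / 0.96698511 = -0.518431.
  Update: phi_21 = phi_11 - phi_22 phi_11 = -0.1817 - (-0.518431)(-0.1817) = -0.275899.
Step k = 3:
  phi_33 = [rho(3) - phi_21 rho(2) - phi_22 rho(1)] / [1 - phi_21 rho(1) - phi_22 rho(2)]
    numerator   = 0.2015 - (-0.275899)(-0.4683) - (-0.518431)(-0.1817) = -0.02190233
    denominator = 1 - (-0.275899)(-0.1817) - (-0.518431)(-0.4683) = 0.70708802
  phi_33 = -0.02190233 / 0.70708802 = -0.031.
Therefore phi_{33} = -0.0310.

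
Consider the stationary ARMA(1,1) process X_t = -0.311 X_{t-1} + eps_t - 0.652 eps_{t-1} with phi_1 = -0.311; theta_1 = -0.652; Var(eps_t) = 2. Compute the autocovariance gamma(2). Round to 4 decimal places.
\gamma(2) = 0.7976

Multiply the model equation by X_{t-k} and take expectations. With theta_0 = psi_0 = 1 and psi_j the MA(infinity) weights, this gives
  gamma(k) - sum_i phi_i gamma(k-i) = c_k,
  c_k = sigma^2 * sum_{j=k..q} theta_j psi_{j-k}   (c_k = 0 for k > q),
using gamma(-m) = gamma(m).
psi-weights needed (psi_j = theta_j + sum_i phi_i psi_{j-i}):
  psi_1 = theta_1 + phi_1 = -0.652 + (-0.311) = -0.963
Right-hand sides:
  c_0 = sigma^2 (1 + theta_1 psi_1) = 2 * (1 + (-0.652)(-0.963)) = 2 * 1.627876 = 3.255752
  c_1 = sigma^2 theta_1 = 2 * (-0.652) = -1.304
  c_2 = 0
Equations for k = 0 and k = 1 (AR order 1):
  gamma(0) = phi_1 gamma(1) + c_0
  gamma(1) = phi_1 gamma(0) + c_1
Substituting the second into the first: gamma(0) (1 - phi_1^2) = c_0 + phi_1 c_1, so
  gamma(0) = (c_0 + phi_1 c_1) / (1 - phi_1^2) = (3.255752 + (-0.311)(-1.304)) / (1 - (-0.311)^2) = 3.661296 / 0.903279 = 4.053339.
  gamma(1) = phi_1 gamma(0) + c_1 = (-0.311)(4.053339) + (-1.304) = -2.564588.
For k = 2 (> q): gamma(2) = phi_1 gamma(1) = (-0.311)(-2.564588) = 0.797587.
Therefore gamma(2) = 0.7976 (to 4 decimal places).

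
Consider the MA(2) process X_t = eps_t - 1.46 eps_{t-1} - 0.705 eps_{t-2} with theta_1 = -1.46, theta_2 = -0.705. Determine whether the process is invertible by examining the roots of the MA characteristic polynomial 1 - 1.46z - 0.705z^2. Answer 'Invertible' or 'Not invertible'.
\text{Not invertible}

The MA(q) characteristic polynomial is P(z) = 1 - 1.46z - 0.705z^2.
Invertibility requires all roots to lie outside the unit circle, i.e. |z| > 1 for every root.
Set 1 + (-1.46) z + (-0.705) z^2 = 0, i.e. a z^2 + b z + c = 0 with a = -0.705, b = -1.46, c = 1.
Discriminant D = b^2 - 4ac = (-1.46)^2 - 4*(-0.705)*1 = 2.1316 - (-2.82) = 4.9516.
D >= 0, so the roots are real: z = (-b +/- sqrt(D)) / (2a) = (1.46 +/- 2.225219) / (-1.41).
  z_1 = (1.46 + 2.225219) / (-1.41) = -2.6136,   |z_1| = 2.6136.
  z_2 = (1.46 - 2.225219) / (-1.41) = 0.5427,   |z_2| = 0.5427.
Moduli of all roots: 2.6136, 0.5427.
All moduli strictly greater than 1? No.
Verdict: Not invertible.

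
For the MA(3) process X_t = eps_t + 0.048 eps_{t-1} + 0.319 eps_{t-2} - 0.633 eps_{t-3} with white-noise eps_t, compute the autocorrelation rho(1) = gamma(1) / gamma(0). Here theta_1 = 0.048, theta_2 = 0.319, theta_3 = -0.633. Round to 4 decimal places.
\rho(1) = -0.0921

For an MA(q) process with theta_0 = 1, the autocovariance is
  gamma(k) = sigma^2 * sum_{i=0..q-k} theta_i * theta_{i+k},
and rho(k) = gamma(k) / gamma(0). Sigma^2 cancels.
  numerator   = (1)*(0.048) + (0.048)*(0.319) + (0.319)*(-0.633) = -0.138615.
  denominator = (1)^2 + (0.048)^2 + (0.319)^2 + (-0.633)^2 = 1.504754.
  rho(1) = -0.138615 / 1.504754 = -0.0921.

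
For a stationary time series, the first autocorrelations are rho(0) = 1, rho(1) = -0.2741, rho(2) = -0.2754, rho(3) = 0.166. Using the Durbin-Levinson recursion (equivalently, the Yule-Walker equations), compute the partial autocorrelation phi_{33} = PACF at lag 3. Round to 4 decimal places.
\phi_{33} = -0.0530

The PACF at lag k is phi_{kk}, the last component of the solution
to the Yule-Walker system G_k phi = r_k where
  (G_k)_{ij} = rho(|i - j|), (r_k)_i = rho(i), i,j = 1..k.
Equivalently, Durbin-Levinson gives phi_{kk} iteratively:
  phi_{11} = rho(1)
  phi_{kk} = [rho(k) - sum_{j=1..k-1} phi_{k-1,j} rho(k-j)]
            / [1 - sum_{j=1..k-1} phi_{k-1,j} rho(j)],
  phi_{k,j} = phi_{k-1,j} - phi_{kk} phi_{k-1,k-j},  j = 1..k-1.
Step k = 1:
  phi_11 = rho(1) = -0.2741.
Step k = 2:
  phi_22 = [rho(2) - phi_11 rho(1)] / [1 - phi_11 rho(1)] = [-0.2754 - (-0.2741)(-0.2741)] / [1 - (-0.2741)(-0.2741)]
         = -0.35053081 / 0.92486919 = -0.379006.
  Update: phi_21 = phi_11 - phi_22 phi_11 = -0.2741 - (-0.379006)(-0.2741) = -0.377985.
Step k = 3:
  phi_33 = [rho(3) - phi_21 rho(2) - phi_22 rho(1)] / [1 - phi_21 rho(1) - phi_22 rho(2)]
    numerator   = 0.166 - (-0.377985)(-0.2754) - (-0.379006)(-0.2741) = -0.0419827
    denominator = 1 - (-0.377985)(-0.2741) - (-0.379006)(-0.2754) = 0.79201597
  phi_33 = -0.0419827 / 0.79201597 = -0.053.
Therefore phi_{33} = -0.0530.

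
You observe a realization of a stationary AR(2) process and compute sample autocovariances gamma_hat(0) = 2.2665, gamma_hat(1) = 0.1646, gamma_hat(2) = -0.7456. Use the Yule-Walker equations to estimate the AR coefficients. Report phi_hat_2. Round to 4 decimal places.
\hat\phi_{2} = -0.3360

The Yule-Walker equations for an AR(p) process read, in matrix form,
  Gamma_p phi = r_p,   with   (Gamma_p)_{ij} = gamma(|i - j|),
                       (r_p)_i = gamma(i),   i,j = 1..p.
Substitute the sample gammas (Toeplitz matrix and right-hand side of size 2):
  Gamma_p = [[2.2665, 0.1646], [0.1646, 2.2665]]
  r_p     = [0.1646, -0.7456]
Written out:
  2.2665 phi_1 + 0.1646 phi_2 = 0.1646
  0.1646 phi_1 + 2.2665 phi_2 = -0.7456
Solve by Cramer's rule:
  det = gamma(0)^2 - gamma(1)^2 = (2.2665)^2 - (0.1646)^2 = 5.13702225 - 0.02709316 = 5.10992909
  phi_hat_1 = [gamma(1) gamma(0) - gamma(1) gamma(2)] / det = [(0.1646)(2.2665) - (0.1646)(-0.7456)] / 5.10992909 = 0.49579166 / 5.10992909 = 0.097
  phi_hat_2 = [gamma(0) gamma(2) - gamma(1)^2] / det = [(2.2665)(-0.7456) - (0.1646)^2] / 5.10992909 = -1.71699556 / 5.10992909 = -0.336
So phi_hat = [0.0970, -0.3360].
Therefore phi_hat_2 = -0.3360.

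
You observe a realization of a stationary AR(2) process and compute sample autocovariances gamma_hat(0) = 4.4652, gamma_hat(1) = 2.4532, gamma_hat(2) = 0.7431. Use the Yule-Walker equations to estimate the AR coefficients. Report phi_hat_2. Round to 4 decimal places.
\hat\phi_{2} = -0.1940

The Yule-Walker equations for an AR(p) process read, in matrix form,
  Gamma_p phi = r_p,   with   (Gamma_p)_{ij} = gamma(|i - j|),
                       (r_p)_i = gamma(i),   i,j = 1..p.
Substitute the sample gammas (Toeplitz matrix and right-hand side of size 2):
  Gamma_p = [[4.4652, 2.4532], [2.4532, 4.4652]]
  r_p     = [2.4532, 0.7431]
Written out:
  4.4652 phi_1 + 2.4532 phi_2 = 2.4532
  2.4532 phi_1 + 4.4652 phi_2 = 0.7431
Solve by Cramer's rule:
  det = gamma(0)^2 - gamma(1)^2 = (4.4652)^2 - (2.4532)^2 = 19.93801104 - 6.01819024 = 13.9198208
  phi_hat_1 = [gamma(1) gamma(0) - gamma(1) gamma(2)] / det = [(2.4532)(4.4652) - (2.4532)(0.7431)] / 13.9198208 = 9.13105572 / 13.9198208 = 0.656
  phi_hat_2 = [gamma(0) gamma(2) - gamma(1)^2] / det = [(4.4652)(0.7431) - (2.4532)^2] / 13.9198208 = -2.70010012 / 13.9198208 = -0.194
So phi_hat = [0.6560, -0.1940].
Therefore phi_hat_2 = -0.1940.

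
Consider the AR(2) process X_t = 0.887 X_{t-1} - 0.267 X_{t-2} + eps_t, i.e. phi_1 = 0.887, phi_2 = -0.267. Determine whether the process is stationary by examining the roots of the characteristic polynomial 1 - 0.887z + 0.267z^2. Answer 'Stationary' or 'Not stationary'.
\text{Stationary}

The AR(p) characteristic polynomial is P(z) = 1 - 0.887z + 0.267z^2.
Stationarity requires all roots to lie outside the unit circle, i.e. |z| > 1 for every root.
Set 1 + (-0.887) z + (0.267) z^2 = 0, i.e. a z^2 + b z + c = 0 with a = 0.267, b = -0.887, c = 1.
Discriminant D = b^2 - 4ac = (-0.887)^2 - 4*(0.267)*1 = 0.786769 - (1.068) = -0.281231.
D < 0, so the roots are the complex-conjugate pair z = (-b +/- i sqrt(-D)) / (2a) = 1.661 +/- 0.9931i.
For a conjugate pair |z|^2 = z * conj(z) = (product of roots) = c/a = 1/(0.267) = 3.745318, so |z| = sqrt(3.745318) = 1.9353 for both roots.
Moduli of all roots: 1.9353, 1.9353.
All moduli strictly greater than 1? Yes.
Verdict: Stationary.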